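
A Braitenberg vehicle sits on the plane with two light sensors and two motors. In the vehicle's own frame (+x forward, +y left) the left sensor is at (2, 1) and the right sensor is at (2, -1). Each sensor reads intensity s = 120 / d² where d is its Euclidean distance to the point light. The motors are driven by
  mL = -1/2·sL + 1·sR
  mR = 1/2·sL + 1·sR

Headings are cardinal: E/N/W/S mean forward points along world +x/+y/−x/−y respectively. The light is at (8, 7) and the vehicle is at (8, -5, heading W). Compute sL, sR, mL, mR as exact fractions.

120/173 24/25 2652/4325 5652/4325

left sensor world pos  = (6, -6); dL² = 173
right sensor world pos = (6, -4); dR² = 125
sL = 120/173 = 120/173
sR = 120/125 = 24/25
mL = -1/2·sL + 1·sR = 2652/4325
mR = 1/2·sL + 1·sR = 5652/4325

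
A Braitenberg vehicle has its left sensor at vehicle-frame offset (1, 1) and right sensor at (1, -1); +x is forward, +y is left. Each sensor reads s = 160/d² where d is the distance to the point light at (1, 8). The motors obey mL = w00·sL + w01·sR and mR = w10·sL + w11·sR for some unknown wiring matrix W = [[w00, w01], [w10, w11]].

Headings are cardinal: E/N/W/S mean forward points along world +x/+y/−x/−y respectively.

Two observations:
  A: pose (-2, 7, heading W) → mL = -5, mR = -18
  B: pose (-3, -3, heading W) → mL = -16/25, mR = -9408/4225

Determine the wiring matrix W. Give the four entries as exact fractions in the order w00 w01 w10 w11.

obs A: pose=(-2,7,W) → sL=8, sR=10, mL=-5, mR=-18
obs B: pose=(-3,-3,W) → sL=160/169, sR=32/25, mL=-16/25, mR=-9408/4225
sensor matrix S = [[8, 10], [160/169, 32/25]]; det S = 3264/4225
solve [mL_A; mL_B] = S·[w00; w01] and [mR_A; mR_B] = S·[w10; w11]:
  w00 = 0, w01 = -1/2, w10 = -1, w11 = -1

0 -1/2 -1 -1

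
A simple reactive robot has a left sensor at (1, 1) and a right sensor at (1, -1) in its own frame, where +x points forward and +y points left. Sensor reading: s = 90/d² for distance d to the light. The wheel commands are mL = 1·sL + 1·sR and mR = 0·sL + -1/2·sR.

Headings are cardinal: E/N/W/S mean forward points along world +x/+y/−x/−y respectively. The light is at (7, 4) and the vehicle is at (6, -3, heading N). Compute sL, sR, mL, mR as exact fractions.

left sensor world pos  = (5, -2); dL² = 40
right sensor world pos = (7, -2); dR² = 36
sL = 90/40 = 9/4
sR = 90/36 = 5/2
mL = 1·sL + 1·sR = 19/4
mR = 0·sL + -1/2·sR = -5/4

9/4 5/2 19/4 -5/4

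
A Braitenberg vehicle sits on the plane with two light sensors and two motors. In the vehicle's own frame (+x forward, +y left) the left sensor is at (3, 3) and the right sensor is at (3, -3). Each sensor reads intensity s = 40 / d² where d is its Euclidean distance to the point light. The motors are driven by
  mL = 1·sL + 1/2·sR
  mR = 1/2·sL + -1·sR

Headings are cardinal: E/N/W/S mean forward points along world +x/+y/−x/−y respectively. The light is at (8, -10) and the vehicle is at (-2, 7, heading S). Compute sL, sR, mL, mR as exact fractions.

left sensor world pos  = (1, 4); dL² = 245
right sensor world pos = (-5, 4); dR² = 365
sL = 40/245 = 8/49
sR = 40/365 = 8/73
mL = 1·sL + 1/2·sR = 780/3577
mR = 1/2·sL + -1·sR = -100/3577

8/49 8/73 780/3577 -100/3577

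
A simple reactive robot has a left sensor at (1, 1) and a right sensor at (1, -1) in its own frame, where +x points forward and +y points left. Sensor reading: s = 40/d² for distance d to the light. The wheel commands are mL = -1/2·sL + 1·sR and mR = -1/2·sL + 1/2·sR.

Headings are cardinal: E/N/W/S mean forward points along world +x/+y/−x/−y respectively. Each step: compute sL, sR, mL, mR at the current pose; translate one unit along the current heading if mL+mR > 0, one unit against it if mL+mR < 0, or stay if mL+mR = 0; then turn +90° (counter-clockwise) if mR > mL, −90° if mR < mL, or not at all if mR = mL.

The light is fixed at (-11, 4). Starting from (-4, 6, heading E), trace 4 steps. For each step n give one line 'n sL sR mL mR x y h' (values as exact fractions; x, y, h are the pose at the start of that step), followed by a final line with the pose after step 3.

0 40/73 8/13 324/949 32/949 -4 6 E
1 20/41 4/5 114/205 32/205 -3 6 S
2 40/49 40/53 900/2597 -80/2597 -3 5 W
3 1 10/17 3/34 -7/34 -4 5 N
final -4 4 E

n=0: pose=(-4,6,E); sL=40/73, sR=8/13; mL=324/949, mR=32/949; mL+mR=356/949 → advance +1; mR−mL=-4/13 → turn -1·90°
n=1: pose=(-3,6,S); sL=20/41, sR=4/5; mL=114/205, mR=32/205; mL+mR=146/205 → advance +1; mR−mL=-2/5 → turn -1·90°
n=2: pose=(-3,5,W); sL=40/49, sR=40/53; mL=900/2597, mR=-80/2597; mL+mR=820/2597 → advance +1; mR−mL=-20/53 → turn -1·90°
n=3: pose=(-4,5,N); sL=1, sR=10/17; mL=3/34, mR=-7/34; mL+mR=-2/17 → advance -1; mR−mL=-5/17 → turn -1·90°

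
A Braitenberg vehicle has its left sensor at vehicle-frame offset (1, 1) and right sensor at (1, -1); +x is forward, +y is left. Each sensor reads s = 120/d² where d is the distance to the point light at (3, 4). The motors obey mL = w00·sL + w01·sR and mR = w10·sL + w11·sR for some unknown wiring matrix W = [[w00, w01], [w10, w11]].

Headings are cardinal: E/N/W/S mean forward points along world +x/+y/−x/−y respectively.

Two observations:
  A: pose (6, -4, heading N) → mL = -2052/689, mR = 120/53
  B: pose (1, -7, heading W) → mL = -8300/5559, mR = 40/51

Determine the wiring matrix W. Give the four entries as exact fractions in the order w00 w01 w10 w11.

obs A: pose=(6,-4,N) → sL=120/53, sR=24/13, mL=-2052/689, mR=120/53
obs B: pose=(1,-7,W) → sL=40/51, sR=120/109, mL=-8300/5559, mR=40/51
sensor matrix S = [[120/53, 24/13], [40/51, 120/109]]; det S = 1333760/1276717
solve [mL_A; mL_B] = S·[w00; w01] and [mR_A; mR_B] = S·[w10; w11]:
  w00 = -1/2, w01 = -1, w10 = 1, w11 = 0

-1/2 -1 1 0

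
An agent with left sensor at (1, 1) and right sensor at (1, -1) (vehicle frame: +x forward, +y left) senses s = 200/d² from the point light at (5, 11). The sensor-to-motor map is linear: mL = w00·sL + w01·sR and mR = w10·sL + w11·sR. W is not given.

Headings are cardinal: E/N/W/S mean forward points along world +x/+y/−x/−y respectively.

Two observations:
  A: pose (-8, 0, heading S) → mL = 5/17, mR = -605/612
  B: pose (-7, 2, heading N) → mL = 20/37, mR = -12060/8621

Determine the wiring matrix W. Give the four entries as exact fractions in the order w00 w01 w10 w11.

obs A: pose=(-8,0,S) → sL=25/36, sR=10/17, mL=5/17, mR=-605/612
obs B: pose=(-7,2,N) → sL=200/233, sR=40/37, mL=20/37, mR=-12060/8621
sensor matrix S = [[25/36, 10/17], [200/233, 40/37]]; det S = 324250/1319013
solve [mL_A; mL_B] = S·[w00; w01] and [mR_A; mR_B] = S·[w10; w11]:
  w00 = 0, w01 = 1/2, w10 = -1, w11 = -1/2

0 1/2 -1 -1/2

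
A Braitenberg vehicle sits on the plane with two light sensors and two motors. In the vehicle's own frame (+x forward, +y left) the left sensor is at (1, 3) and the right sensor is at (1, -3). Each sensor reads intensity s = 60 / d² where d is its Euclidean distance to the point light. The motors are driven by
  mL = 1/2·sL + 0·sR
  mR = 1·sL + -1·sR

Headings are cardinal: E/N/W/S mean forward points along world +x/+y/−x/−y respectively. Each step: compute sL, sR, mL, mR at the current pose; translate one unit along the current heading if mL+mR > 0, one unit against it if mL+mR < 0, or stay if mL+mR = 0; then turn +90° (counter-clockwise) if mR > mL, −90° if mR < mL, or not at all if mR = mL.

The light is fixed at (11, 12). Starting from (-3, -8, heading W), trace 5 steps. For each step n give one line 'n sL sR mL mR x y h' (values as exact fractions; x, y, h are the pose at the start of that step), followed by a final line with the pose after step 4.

n=0: pose=(-3,-8,W); sL=30/377, sR=30/257; mL=15/377, mR=-3600/96889; mL+mR=255/96889 → advance +1; mR−mL=-7455/96889 → turn -1·90°
n=1: pose=(-4,-8,N); sL=12/137, sR=12/101; mL=6/137, mR=-432/13837; mL+mR=174/13837 → advance +1; mR−mL=-1038/13837 → turn -1·90°
n=2: pose=(-4,-7,E); sL=15/113, sR=3/34; mL=15/226, mR=171/3842; mL+mR=213/1921 → advance +1; mR−mL=-42/1921 → turn -1·90°
n=3: pose=(-3,-7,S); sL=60/521, sR=60/689; mL=30/521, mR=10080/358969; mL+mR=30750/358969 → advance +1; mR−mL=-10590/358969 → turn -1·90°
n=4: pose=(-3,-8,W); sL=30/377, sR=30/257; mL=15/377, mR=-3600/96889; mL+mR=255/96889 → advance +1; mR−mL=-7455/96889 → turn -1·90°

0 30/377 30/257 15/377 -3600/96889 -3 -8 W
1 12/137 12/101 6/137 -432/13837 -4 -8 N
2 15/113 3/34 15/226 171/3842 -4 -7 E
3 60/521 60/689 30/521 10080/358969 -3 -7 S
4 30/377 30/257 15/377 -3600/96889 -3 -8 W
final -4 -8 N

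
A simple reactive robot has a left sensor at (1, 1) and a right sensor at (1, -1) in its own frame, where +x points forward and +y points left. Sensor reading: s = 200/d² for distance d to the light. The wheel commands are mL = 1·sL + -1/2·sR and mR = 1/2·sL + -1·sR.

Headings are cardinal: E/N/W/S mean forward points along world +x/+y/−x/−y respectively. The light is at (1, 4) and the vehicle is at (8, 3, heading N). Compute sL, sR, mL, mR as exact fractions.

50/9 25/8 575/144 -25/72

left sensor world pos  = (7, 4); dL² = 36
right sensor world pos = (9, 4); dR² = 64
sL = 200/36 = 50/9
sR = 200/64 = 25/8
mL = 1·sL + -1/2·sR = 575/144
mR = 1/2·sL + -1·sR = -25/72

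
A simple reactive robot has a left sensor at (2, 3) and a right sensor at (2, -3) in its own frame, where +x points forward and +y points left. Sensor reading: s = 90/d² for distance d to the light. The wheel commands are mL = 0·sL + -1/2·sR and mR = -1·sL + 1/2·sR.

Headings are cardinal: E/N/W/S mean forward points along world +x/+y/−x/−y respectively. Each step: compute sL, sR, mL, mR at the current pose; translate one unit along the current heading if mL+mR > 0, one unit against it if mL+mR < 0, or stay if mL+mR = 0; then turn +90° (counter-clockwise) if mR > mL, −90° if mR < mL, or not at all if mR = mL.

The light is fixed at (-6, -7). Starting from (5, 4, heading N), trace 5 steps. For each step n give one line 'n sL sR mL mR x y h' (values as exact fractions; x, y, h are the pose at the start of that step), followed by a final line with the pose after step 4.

0 90/233 18/73 -9/73 -4473/17009 5 4 N
1 45/169 45/109 -45/218 -2205/36842 5 3 E
2 90/193 90/313 -45/313 -19485/60409 4 3 N
3 5/16 1/2 -1/4 -1/16 4 2 E
4 90/157 18/53 -9/53 -3357/8321 3 2 N
final 3 1 E

n=0: pose=(5,4,N); sL=90/233, sR=18/73; mL=-9/73, mR=-4473/17009; mL+mR=-90/233 → advance -1; mR−mL=-2376/17009 → turn -1·90°
n=1: pose=(5,3,E); sL=45/169, sR=45/109; mL=-45/218, mR=-2205/36842; mL+mR=-45/169 → advance -1; mR−mL=2700/18421 → turn +1·90°
n=2: pose=(4,3,N); sL=90/193, sR=90/313; mL=-45/313, mR=-19485/60409; mL+mR=-90/193 → advance -1; mR−mL=-10800/60409 → turn -1·90°
n=3: pose=(4,2,E); sL=5/16, sR=1/2; mL=-1/4, mR=-1/16; mL+mR=-5/16 → advance -1; mR−mL=3/16 → turn +1·90°
n=4: pose=(3,2,N); sL=90/157, sR=18/53; mL=-9/53, mR=-3357/8321; mL+mR=-90/157 → advance -1; mR−mL=-1944/8321 → turn -1·90°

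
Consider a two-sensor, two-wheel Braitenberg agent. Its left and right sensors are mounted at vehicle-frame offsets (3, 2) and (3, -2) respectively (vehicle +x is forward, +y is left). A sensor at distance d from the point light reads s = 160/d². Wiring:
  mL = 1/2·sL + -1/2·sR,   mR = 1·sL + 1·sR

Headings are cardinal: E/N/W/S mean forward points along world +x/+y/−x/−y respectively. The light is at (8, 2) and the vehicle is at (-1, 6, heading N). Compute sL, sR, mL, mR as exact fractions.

left sensor world pos  = (-3, 9); dL² = 170
right sensor world pos = (1, 9); dR² = 98
sL = 160/170 = 16/17
sR = 160/98 = 80/49
mL = 1/2·sL + -1/2·sR = -288/833
mR = 1·sL + 1·sR = 2144/833

16/17 80/49 -288/833 2144/833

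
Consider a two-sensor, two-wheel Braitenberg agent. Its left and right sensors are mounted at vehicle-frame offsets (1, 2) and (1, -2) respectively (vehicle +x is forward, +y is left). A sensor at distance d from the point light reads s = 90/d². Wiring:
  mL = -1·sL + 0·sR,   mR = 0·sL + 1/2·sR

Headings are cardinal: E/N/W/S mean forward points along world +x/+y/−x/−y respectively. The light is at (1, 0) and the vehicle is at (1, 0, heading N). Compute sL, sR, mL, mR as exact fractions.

18 18 -18 9

left sensor world pos  = (-1, 1); dL² = 5
right sensor world pos = (3, 1); dR² = 5
sL = 90/5 = 18
sR = 90/5 = 18
mL = -1·sL + 0·sR = -18
mR = 0·sL + 1/2·sR = 9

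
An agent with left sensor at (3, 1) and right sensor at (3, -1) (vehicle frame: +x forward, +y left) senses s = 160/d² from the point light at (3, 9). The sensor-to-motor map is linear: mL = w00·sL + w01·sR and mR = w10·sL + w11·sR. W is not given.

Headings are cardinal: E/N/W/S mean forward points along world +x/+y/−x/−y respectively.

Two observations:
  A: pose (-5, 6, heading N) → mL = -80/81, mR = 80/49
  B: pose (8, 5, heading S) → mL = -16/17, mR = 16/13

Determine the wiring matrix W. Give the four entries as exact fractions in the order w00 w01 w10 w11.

obs A: pose=(-5,6,N) → sL=160/81, sR=160/49, mL=-80/81, mR=80/49
obs B: pose=(8,5,S) → sL=32/17, sR=32/13, mL=-16/17, mR=16/13
sensor matrix S = [[160/81, 160/49], [32/17, 32/13]]; det S = -1126400/877149
solve [mL_A; mL_B] = S·[w00; w01] and [mR_A; mR_B] = S·[w10; w11]:
  w00 = -1/2, w01 = 0, w10 = 0, w11 = 1/2

-1/2 0 0 1/2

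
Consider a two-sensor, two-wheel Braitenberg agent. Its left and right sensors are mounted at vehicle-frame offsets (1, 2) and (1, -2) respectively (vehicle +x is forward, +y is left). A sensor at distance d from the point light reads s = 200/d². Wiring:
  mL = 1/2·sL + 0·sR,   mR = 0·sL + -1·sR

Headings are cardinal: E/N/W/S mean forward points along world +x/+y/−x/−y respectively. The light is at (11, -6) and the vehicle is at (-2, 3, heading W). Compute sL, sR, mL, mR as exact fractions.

left sensor world pos  = (-3, 1); dL² = 245
right sensor world pos = (-3, 5); dR² = 317
sL = 200/245 = 40/49
sR = 200/317 = 200/317
mL = 1/2·sL + 0·sR = 20/49
mR = 0·sL + -1·sR = -200/317

40/49 200/317 20/49 -200/317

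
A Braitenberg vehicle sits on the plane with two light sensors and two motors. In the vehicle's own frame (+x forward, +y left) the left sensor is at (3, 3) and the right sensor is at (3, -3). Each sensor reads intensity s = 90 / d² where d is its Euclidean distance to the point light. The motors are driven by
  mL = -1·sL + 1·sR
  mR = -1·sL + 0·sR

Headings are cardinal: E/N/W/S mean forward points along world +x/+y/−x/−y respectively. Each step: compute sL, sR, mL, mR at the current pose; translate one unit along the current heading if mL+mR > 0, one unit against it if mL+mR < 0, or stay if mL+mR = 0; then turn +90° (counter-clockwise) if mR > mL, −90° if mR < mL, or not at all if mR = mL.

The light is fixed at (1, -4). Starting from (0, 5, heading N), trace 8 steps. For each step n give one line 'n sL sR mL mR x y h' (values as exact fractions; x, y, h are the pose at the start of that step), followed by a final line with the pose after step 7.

0 9/16 45/74 27/592 -9/16 0 5 N
1 18/25 90/29 1728/725 -18/25 0 4 E
2 45/17 45/17 0 -45/17 1 4 S
3 2 10/17 -24/17 -2 1 5 W
4 45/74 9/16 -27/592 -45/74 2 5 N
5 90/137 90/41 8640/5617 -90/137 2 4 E
6 9/5 45/13 108/65 -9/5 3 4 S
7 90/37 18/29 -1944/1073 -90/37 3 5 W
final 4 5 N

n=0: pose=(0,5,N); sL=9/16, sR=45/74; mL=27/592, mR=-9/16; mL+mR=-153/296 → advance -1; mR−mL=-45/74 → turn -1·90°
n=1: pose=(0,4,E); sL=18/25, sR=90/29; mL=1728/725, mR=-18/25; mL+mR=1206/725 → advance +1; mR−mL=-90/29 → turn -1·90°
n=2: pose=(1,4,S); sL=45/17, sR=45/17; mL=0, mR=-45/17; mL+mR=-45/17 → advance -1; mR−mL=-45/17 → turn -1·90°
n=3: pose=(1,5,W); sL=2, sR=10/17; mL=-24/17, mR=-2; mL+mR=-58/17 → advance -1; mR−mL=-10/17 → turn -1·90°
n=4: pose=(2,5,N); sL=45/74, sR=9/16; mL=-27/592, mR=-45/74; mL+mR=-387/592 → advance -1; mR−mL=-9/16 → turn -1·90°
n=5: pose=(2,4,E); sL=90/137, sR=90/41; mL=8640/5617, mR=-90/137; mL+mR=4950/5617 → advance +1; mR−mL=-90/41 → turn -1·90°
n=6: pose=(3,4,S); sL=9/5, sR=45/13; mL=108/65, mR=-9/5; mL+mR=-9/65 → advance -1; mR−mL=-45/13 → turn -1·90°
n=7: pose=(3,5,W); sL=90/37, sR=18/29; mL=-1944/1073, mR=-90/37; mL+mR=-4554/1073 → advance -1; mR−mL=-18/29 → turn -1·90°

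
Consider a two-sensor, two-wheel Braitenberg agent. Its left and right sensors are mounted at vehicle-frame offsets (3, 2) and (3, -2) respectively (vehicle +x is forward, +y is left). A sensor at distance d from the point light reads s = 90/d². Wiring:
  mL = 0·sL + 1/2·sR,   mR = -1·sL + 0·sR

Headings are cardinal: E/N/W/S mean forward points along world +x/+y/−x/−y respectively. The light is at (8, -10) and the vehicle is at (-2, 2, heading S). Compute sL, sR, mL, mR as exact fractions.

18/29 2/5 1/5 -18/29

left sensor world pos  = (0, -1); dL² = 145
right sensor world pos = (-4, -1); dR² = 225
sL = 90/145 = 18/29
sR = 90/225 = 2/5
mL = 0·sL + 1/2·sR = 1/5
mR = -1·sL + 0·sR = -18/29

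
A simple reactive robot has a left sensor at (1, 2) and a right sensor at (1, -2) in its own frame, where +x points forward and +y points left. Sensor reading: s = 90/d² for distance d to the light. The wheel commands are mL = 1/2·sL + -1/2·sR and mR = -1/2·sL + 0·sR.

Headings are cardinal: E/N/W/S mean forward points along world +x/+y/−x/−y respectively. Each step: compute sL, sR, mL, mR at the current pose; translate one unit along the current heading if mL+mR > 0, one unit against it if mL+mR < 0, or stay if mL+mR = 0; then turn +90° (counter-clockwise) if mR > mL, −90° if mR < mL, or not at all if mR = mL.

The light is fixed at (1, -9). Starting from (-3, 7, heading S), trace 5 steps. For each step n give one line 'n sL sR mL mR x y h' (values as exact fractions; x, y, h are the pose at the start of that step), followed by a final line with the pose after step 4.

0 90/229 10/29 160/6641 -45/229 -3 7 S
1 9/25 45/193 306/4825 -9/50 -3 8 W
2 90/349 18/65 -216/22685 -45/349 -2 8 N
3 45/164 9/20 -18/205 -45/328 -2 7 E
4 90/229 10/29 160/6641 -45/229 -3 7 S
final -3 8 W

n=0: pose=(-3,7,S); sL=90/229, sR=10/29; mL=160/6641, mR=-45/229; mL+mR=-5/29 → advance -1; mR−mL=-1465/6641 → turn -1·90°
n=1: pose=(-3,8,W); sL=9/25, sR=45/193; mL=306/4825, mR=-9/50; mL+mR=-45/386 → advance -1; mR−mL=-2349/9650 → turn -1·90°
n=2: pose=(-2,8,N); sL=90/349, sR=18/65; mL=-216/22685, mR=-45/349; mL+mR=-9/65 → advance -1; mR−mL=-2709/22685 → turn -1·90°
n=3: pose=(-2,7,E); sL=45/164, sR=9/20; mL=-18/205, mR=-45/328; mL+mR=-9/40 → advance -1; mR−mL=-81/1640 → turn -1·90°
n=4: pose=(-3,7,S); sL=90/229, sR=10/29; mL=160/6641, mR=-45/229; mL+mR=-5/29 → advance -1; mR−mL=-1465/6641 → turn -1·90°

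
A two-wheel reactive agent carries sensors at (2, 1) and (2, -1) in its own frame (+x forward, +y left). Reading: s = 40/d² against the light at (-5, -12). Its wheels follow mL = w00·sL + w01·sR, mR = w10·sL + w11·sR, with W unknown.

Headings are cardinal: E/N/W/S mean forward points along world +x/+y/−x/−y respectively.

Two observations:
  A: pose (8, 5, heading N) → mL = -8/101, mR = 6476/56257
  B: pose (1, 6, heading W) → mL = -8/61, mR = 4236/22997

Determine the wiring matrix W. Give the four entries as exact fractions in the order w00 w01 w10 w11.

-1 0 1 1/2

obs A: pose=(8,5,N) → sL=8/101, sR=40/557, mL=-8/101, mR=6476/56257
obs B: pose=(1,6,W) → sL=8/61, sR=40/377, mL=-8/61, mR=4236/22997
sensor matrix S = [[8/101, 40/557], [8/61, 40/377]]; det S = -1312000/1293742229
solve [mL_A; mL_B] = S·[w00; w01] and [mR_A; mR_B] = S·[w10; w11]:
  w00 = -1, w01 = 0, w10 = 1, w11 = 1/2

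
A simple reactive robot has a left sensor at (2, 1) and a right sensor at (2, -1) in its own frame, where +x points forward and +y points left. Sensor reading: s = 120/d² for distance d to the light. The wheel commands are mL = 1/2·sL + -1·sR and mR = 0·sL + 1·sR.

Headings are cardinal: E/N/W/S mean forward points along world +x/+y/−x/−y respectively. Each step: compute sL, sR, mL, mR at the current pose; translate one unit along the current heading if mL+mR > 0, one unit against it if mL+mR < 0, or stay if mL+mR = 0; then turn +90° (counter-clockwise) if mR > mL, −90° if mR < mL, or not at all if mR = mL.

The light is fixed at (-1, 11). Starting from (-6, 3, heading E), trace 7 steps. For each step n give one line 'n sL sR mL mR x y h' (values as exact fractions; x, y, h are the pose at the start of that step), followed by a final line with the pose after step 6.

0 60/29 4/3 -26/87 4/3 -6 3 E
1 120/61 8/3 -308/183 8/3 -5 3 N
2 6/5 5/3 -16/15 5/3 -5 4 W
3 120/97 40/39 -1540/3783 40/39 -6 4 S
4 60/29 4/3 -26/87 4/3 -6 3 E
5 120/61 8/3 -308/183 8/3 -5 3 N
6 6/5 5/3 -16/15 5/3 -5 4 W
final -6 4 S

n=0: pose=(-6,3,E); sL=60/29, sR=4/3; mL=-26/87, mR=4/3; mL+mR=30/29 → advance +1; mR−mL=142/87 → turn +1·90°
n=1: pose=(-5,3,N); sL=120/61, sR=8/3; mL=-308/183, mR=8/3; mL+mR=60/61 → advance +1; mR−mL=796/183 → turn +1·90°
n=2: pose=(-5,4,W); sL=6/5, sR=5/3; mL=-16/15, mR=5/3; mL+mR=3/5 → advance +1; mR−mL=41/15 → turn +1·90°
n=3: pose=(-6,4,S); sL=120/97, sR=40/39; mL=-1540/3783, mR=40/39; mL+mR=60/97 → advance +1; mR−mL=5420/3783 → turn +1·90°
n=4: pose=(-6,3,E); sL=60/29, sR=4/3; mL=-26/87, mR=4/3; mL+mR=30/29 → advance +1; mR−mL=142/87 → turn +1·90°
n=5: pose=(-5,3,N); sL=120/61, sR=8/3; mL=-308/183, mR=8/3; mL+mR=60/61 → advance +1; mR−mL=796/183 → turn +1·90°
n=6: pose=(-5,4,W); sL=6/5, sR=5/3; mL=-16/15, mR=5/3; mL+mR=3/5 → advance +1; mR−mL=41/15 → turn +1·90°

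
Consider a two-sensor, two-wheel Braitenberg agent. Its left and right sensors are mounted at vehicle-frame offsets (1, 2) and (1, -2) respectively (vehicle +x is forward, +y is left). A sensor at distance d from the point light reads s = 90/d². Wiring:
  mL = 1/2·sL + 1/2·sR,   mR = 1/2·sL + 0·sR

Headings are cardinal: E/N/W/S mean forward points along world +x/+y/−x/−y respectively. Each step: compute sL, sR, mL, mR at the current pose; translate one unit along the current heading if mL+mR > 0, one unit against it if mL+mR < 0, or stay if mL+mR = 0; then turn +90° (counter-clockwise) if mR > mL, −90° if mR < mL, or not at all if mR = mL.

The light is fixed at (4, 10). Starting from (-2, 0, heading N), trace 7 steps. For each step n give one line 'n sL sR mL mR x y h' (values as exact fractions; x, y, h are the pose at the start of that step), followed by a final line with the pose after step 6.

0 18/29 90/97 2178/2813 9/29 -2 0 N
1 45/37 45/73 2475/2701 45/74 -2 1 E
2 90/109 90/149 11610/16241 45/109 -1 1 S
3 1/2 9/10 7/10 1/4 -1 0 W
4 18/29 90/97 2178/2813 9/29 -2 0 N
5 45/37 45/73 2475/2701 45/74 -2 1 E
6 90/109 90/149 11610/16241 45/109 -1 1 S
final -1 0 W

n=0: pose=(-2,0,N); sL=18/29, sR=90/97; mL=2178/2813, mR=9/29; mL+mR=3051/2813 → advance +1; mR−mL=-45/97 → turn -1·90°
n=1: pose=(-2,1,E); sL=45/37, sR=45/73; mL=2475/2701, mR=45/74; mL+mR=8235/5402 → advance +1; mR−mL=-45/146 → turn -1·90°
n=2: pose=(-1,1,S); sL=90/109, sR=90/149; mL=11610/16241, mR=45/109; mL+mR=18315/16241 → advance +1; mR−mL=-45/149 → turn -1·90°
n=3: pose=(-1,0,W); sL=1/2, sR=9/10; mL=7/10, mR=1/4; mL+mR=19/20 → advance +1; mR−mL=-9/20 → turn -1·90°
n=4: pose=(-2,0,N); sL=18/29, sR=90/97; mL=2178/2813, mR=9/29; mL+mR=3051/2813 → advance +1; mR−mL=-45/97 → turn -1·90°
n=5: pose=(-2,1,E); sL=45/37, sR=45/73; mL=2475/2701, mR=45/74; mL+mR=8235/5402 → advance +1; mR−mL=-45/146 → turn -1·90°
n=6: pose=(-1,1,S); sL=90/109, sR=90/149; mL=11610/16241, mR=45/109; mL+mR=18315/16241 → advance +1; mR−mL=-45/149 → turn -1·90°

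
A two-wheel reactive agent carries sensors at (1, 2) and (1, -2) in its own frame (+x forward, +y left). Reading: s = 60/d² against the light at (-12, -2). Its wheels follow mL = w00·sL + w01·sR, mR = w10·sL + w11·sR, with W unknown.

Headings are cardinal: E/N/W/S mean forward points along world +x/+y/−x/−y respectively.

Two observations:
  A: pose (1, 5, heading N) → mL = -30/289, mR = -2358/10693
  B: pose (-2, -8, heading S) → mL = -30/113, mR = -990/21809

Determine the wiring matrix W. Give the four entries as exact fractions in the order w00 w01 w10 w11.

0 -1/2 -1 1/2

obs A: pose=(1,5,N) → sL=12/37, sR=60/289, mL=-30/289, mR=-2358/10693
obs B: pose=(-2,-8,S) → sL=60/193, sR=60/113, mL=-30/113, mR=-990/21809
sensor matrix S = [[12/37, 60/289], [60/193, 60/113]]; det S = 25107840/233203637
solve [mL_A; mL_B] = S·[w00; w01] and [mR_A; mR_B] = S·[w10; w11]:
  w00 = 0, w01 = -1/2, w10 = -1, w11 = 1/2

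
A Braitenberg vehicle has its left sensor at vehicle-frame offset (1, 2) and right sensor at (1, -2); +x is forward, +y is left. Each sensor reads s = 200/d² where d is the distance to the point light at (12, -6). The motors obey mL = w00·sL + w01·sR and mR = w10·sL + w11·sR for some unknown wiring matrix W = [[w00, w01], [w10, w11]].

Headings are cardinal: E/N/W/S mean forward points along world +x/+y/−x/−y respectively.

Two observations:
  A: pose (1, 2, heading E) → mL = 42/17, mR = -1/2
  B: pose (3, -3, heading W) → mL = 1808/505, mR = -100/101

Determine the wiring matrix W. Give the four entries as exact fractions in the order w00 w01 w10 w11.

obs A: pose=(1,2,E) → sL=1, sR=25/17, mL=42/17, mR=-1/2
obs B: pose=(3,-3,W) → sL=200/101, sR=8/5, mL=1808/505, mR=-100/101
sensor matrix S = [[1, 25/17], [200/101, 8/5]]; det S = -11264/8585
solve [mL_A; mL_B] = S·[w00; w01] and [mR_A; mR_B] = S·[w10; w11]:
  w00 = 1, w01 = 1, w10 = -1/2, w11 = 0

1 1 -1/2 0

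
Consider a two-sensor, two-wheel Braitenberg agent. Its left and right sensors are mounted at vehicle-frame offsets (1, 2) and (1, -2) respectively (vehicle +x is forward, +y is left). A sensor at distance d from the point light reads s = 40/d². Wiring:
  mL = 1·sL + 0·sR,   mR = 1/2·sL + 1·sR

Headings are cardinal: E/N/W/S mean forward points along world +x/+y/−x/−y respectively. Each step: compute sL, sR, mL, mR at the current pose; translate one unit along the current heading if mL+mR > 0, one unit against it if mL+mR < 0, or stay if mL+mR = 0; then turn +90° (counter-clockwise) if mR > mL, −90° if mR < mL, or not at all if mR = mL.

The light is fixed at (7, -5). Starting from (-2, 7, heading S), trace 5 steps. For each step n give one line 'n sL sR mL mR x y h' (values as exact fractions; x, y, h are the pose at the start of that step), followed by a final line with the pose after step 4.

n=0: pose=(-2,7,S); sL=4/17, sR=20/121; mL=4/17, mR=582/2057; mL+mR=1066/2057 → advance +1; mR−mL=98/2057 → turn +1·90°
n=1: pose=(-2,6,E); sL=40/233, sR=8/29; mL=40/233, mR=2444/6757; mL+mR=3604/6757 → advance +1; mR−mL=1284/6757 → turn +1·90°
n=2: pose=(-1,6,N); sL=10/61, sR=2/9; mL=10/61, mR=167/549; mL+mR=257/549 → advance +1; mR−mL=77/549 → turn +1·90°
n=3: pose=(-1,7,W); sL=40/181, sR=40/277; mL=40/181, mR=12780/50137; mL+mR=23860/50137 → advance +1; mR−mL=1700/50137 → turn +1·90°
n=4: pose=(-2,7,S); sL=4/17, sR=20/121; mL=4/17, mR=582/2057; mL+mR=1066/2057 → advance +1; mR−mL=98/2057 → turn +1·90°

0 4/17 20/121 4/17 582/2057 -2 7 S
1 40/233 8/29 40/233 2444/6757 -2 6 E
2 10/61 2/9 10/61 167/549 -1 6 N
3 40/181 40/277 40/181 12780/50137 -1 7 W
4 4/17 20/121 4/17 582/2057 -2 7 S
final -2 6 E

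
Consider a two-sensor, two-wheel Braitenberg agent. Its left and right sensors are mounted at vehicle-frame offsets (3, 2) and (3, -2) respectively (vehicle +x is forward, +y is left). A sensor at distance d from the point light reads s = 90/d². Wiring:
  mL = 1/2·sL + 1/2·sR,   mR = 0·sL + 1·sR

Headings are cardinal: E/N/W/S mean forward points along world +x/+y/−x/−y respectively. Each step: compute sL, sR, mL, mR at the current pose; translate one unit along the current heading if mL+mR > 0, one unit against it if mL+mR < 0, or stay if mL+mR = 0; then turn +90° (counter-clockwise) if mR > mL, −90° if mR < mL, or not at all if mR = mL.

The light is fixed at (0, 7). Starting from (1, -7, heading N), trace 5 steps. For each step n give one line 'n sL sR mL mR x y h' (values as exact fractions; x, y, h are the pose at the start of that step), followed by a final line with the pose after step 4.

n=0: pose=(1,-7,N); sL=45/61, sR=9/13; mL=567/793, mR=9/13; mL+mR=1116/793 → advance +1; mR−mL=-18/793 → turn -1·90°
n=1: pose=(1,-6,E); sL=90/137, sR=90/241; mL=17010/33017, mR=90/241; mL+mR=29340/33017 → advance +1; mR−mL=-4680/33017 → turn -1·90°
n=2: pose=(2,-6,S); sL=45/136, sR=45/128; mL=1485/4352, mR=45/128; mL+mR=3015/4352 → advance +1; mR−mL=45/4352 → turn +1·90°
n=3: pose=(2,-7,E); sL=90/169, sR=90/281; mL=20250/47489, mR=90/281; mL+mR=35460/47489 → advance +1; mR−mL=-5040/47489 → turn -1·90°
n=4: pose=(3,-7,S); sL=45/157, sR=9/29; mL=1359/4553, mR=9/29; mL+mR=2772/4553 → advance +1; mR−mL=54/4553 → turn +1·90°

0 45/61 9/13 567/793 9/13 1 -7 N
1 90/137 90/241 17010/33017 90/241 1 -6 E
2 45/136 45/128 1485/4352 45/128 2 -6 S
3 90/169 90/281 20250/47489 90/281 2 -7 E
4 45/157 9/29 1359/4553 9/29 3 -7 S
final 3 -8 E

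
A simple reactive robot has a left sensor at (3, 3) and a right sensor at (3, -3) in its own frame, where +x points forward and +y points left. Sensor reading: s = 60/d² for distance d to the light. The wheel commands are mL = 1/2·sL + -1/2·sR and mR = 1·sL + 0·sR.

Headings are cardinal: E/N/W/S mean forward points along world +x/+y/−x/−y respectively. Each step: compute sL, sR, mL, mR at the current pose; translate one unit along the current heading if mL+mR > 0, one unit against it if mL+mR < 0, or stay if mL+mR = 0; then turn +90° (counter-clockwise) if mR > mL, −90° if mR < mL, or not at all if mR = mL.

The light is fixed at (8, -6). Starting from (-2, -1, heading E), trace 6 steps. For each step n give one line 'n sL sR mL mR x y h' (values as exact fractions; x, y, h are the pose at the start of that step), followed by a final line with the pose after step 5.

n=0: pose=(-2,-1,E); sL=60/113, sR=60/53; mL=-1800/5989, mR=60/113; mL+mR=1380/5989 → advance +1; mR−mL=4980/5989 → turn +1·90°
n=1: pose=(-1,-1,N); sL=15/52, sR=3/5; mL=-81/520, mR=15/52; mL+mR=69/520 → advance +1; mR−mL=231/520 → turn +1·90°
n=2: pose=(-1,0,W); sL=20/51, sR=4/15; mL=16/255, mR=20/51; mL+mR=116/255 → advance +1; mR−mL=28/85 → turn +1·90°
n=3: pose=(-2,0,S); sL=30/29, sR=30/89; mL=900/2581, mR=30/29; mL+mR=3570/2581 → advance +1; mR−mL=1770/2581 → turn +1·90°
n=4: pose=(-2,-1,E); sL=60/113, sR=60/53; mL=-1800/5989, mR=60/113; mL+mR=1380/5989 → advance +1; mR−mL=4980/5989 → turn +1·90°
n=5: pose=(-1,-1,N); sL=15/52, sR=3/5; mL=-81/520, mR=15/52; mL+mR=69/520 → advance +1; mR−mL=231/520 → turn +1·90°

0 60/113 60/53 -1800/5989 60/113 -2 -1 E
1 15/52 3/5 -81/520 15/52 -1 -1 N
2 20/51 4/15 16/255 20/51 -1 0 W
3 30/29 30/89 900/2581 30/29 -2 0 S
4 60/113 60/53 -1800/5989 60/113 -2 -1 E
5 15/52 3/5 -81/520 15/52 -1 -1 N
final -1 0 W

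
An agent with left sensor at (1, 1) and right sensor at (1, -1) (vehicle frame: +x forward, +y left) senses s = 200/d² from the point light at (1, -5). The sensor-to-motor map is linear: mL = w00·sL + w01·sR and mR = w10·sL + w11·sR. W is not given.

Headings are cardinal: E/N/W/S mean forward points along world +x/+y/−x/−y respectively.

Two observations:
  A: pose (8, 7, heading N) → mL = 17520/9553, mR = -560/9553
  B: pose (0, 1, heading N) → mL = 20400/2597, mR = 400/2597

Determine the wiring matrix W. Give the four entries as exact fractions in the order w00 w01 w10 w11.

obs A: pose=(8,7,N) → sL=40/41, sR=200/233, mL=17520/9553, mR=-560/9553
obs B: pose=(0,1,N) → sL=200/53, sR=200/49, mL=20400/2597, mR=400/2597
sensor matrix S = [[40/41, 200/233], [200/53, 200/49]]; det S = 18432000/24809141
solve [mL_A; mL_B] = S·[w00; w01] and [mR_A; mR_B] = S·[w10; w11]:
  w00 = 1, w01 = 1, w10 = -1/2, w11 = 1/2

1 1 -1/2 1/2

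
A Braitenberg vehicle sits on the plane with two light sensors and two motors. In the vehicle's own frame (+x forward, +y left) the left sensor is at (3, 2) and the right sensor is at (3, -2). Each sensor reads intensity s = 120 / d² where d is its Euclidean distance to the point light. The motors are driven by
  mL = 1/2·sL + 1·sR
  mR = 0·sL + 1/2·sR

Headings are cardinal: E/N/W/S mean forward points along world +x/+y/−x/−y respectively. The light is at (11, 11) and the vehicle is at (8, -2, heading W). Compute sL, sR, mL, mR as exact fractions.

40/87 120/157 13580/13659 60/157

left sensor world pos  = (5, -4); dL² = 261
right sensor world pos = (5, 0); dR² = 157
sL = 120/261 = 40/87
sR = 120/157 = 120/157
mL = 1/2·sL + 1·sR = 13580/13659
mR = 0·sL + 1/2·sR = 60/157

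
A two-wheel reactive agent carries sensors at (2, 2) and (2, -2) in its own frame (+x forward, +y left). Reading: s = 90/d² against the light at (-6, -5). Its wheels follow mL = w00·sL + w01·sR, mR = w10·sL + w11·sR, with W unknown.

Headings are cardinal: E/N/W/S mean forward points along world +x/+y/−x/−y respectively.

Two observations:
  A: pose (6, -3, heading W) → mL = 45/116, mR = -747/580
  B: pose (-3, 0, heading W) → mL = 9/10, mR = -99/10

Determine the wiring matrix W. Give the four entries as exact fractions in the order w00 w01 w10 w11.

obs A: pose=(6,-3,W) → sL=9/10, sR=45/58, mL=45/116, mR=-747/580
obs B: pose=(-3,0,W) → sL=9, sR=9/5, mL=9/10, mR=-99/10
sensor matrix S = [[9/10, 45/58], [9, 9/5]]; det S = -3888/725
solve [mL_A; mL_B] = S·[w00; w01] and [mR_A; mR_B] = S·[w10; w11]:
  w00 = 0, w01 = 1/2, w10 = -1, w11 = -1/2

0 1/2 -1 -1/2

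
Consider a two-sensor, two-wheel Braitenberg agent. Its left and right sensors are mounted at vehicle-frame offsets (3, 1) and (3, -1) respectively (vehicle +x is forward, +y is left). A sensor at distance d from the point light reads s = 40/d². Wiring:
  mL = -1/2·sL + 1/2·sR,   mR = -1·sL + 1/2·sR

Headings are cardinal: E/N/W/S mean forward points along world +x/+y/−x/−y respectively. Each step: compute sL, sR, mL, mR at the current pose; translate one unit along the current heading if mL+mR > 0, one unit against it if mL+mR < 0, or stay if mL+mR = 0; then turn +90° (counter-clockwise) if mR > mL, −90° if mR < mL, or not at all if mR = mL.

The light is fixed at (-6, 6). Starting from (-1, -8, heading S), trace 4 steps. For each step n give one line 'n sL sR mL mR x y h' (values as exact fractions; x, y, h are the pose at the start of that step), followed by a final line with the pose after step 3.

0 8/65 8/61 16/3965 -228/3965 -1 -8 S
1 1/5 10/37 13/370 -12/185 -1 -7 W
2 8/25 40/149 -96/3725 -692/3725 0 -7 N
3 4/25 20/153 -56/3825 -362/3825 0 -8 E
final -1 -8 S

n=0: pose=(-1,-8,S); sL=8/65, sR=8/61; mL=16/3965, mR=-228/3965; mL+mR=-212/3965 → advance -1; mR−mL=-4/65 → turn -1·90°
n=1: pose=(-1,-7,W); sL=1/5, sR=10/37; mL=13/370, mR=-12/185; mL+mR=-11/370 → advance -1; mR−mL=-1/10 → turn -1·90°
n=2: pose=(0,-7,N); sL=8/25, sR=40/149; mL=-96/3725, mR=-692/3725; mL+mR=-788/3725 → advance -1; mR−mL=-4/25 → turn -1·90°
n=3: pose=(0,-8,E); sL=4/25, sR=20/153; mL=-56/3825, mR=-362/3825; mL+mR=-418/3825 → advance -1; mR−mL=-2/25 → turn -1·90°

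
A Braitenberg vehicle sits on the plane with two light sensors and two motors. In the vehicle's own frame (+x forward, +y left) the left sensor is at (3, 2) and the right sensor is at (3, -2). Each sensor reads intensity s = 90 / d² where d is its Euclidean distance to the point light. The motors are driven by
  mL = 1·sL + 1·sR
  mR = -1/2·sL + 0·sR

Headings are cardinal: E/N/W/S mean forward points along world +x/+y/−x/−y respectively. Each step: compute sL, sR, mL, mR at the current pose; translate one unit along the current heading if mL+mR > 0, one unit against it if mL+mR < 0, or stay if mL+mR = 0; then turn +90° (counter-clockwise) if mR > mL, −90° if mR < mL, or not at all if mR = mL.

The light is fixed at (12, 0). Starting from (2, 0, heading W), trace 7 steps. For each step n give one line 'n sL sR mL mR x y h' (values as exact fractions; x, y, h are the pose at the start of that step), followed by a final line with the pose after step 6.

0 90/173 90/173 180/173 -45/173 2 0 W
1 45/89 1 134/89 -45/178 1 0 N
2 90/73 18/13 2484/949 -45/73 1 1 E
3 45/34 45/74 1215/629 -45/68 2 1 S
4 90/173 90/173 180/173 -45/173 2 0 W
5 45/89 1 134/89 -45/178 1 0 N
6 90/73 18/13 2484/949 -45/73 1 1 E
final 2 1 S

n=0: pose=(2,0,W); sL=90/173, sR=90/173; mL=180/173, mR=-45/173; mL+mR=135/173 → advance +1; mR−mL=-225/173 → turn -1·90°
n=1: pose=(1,0,N); sL=45/89, sR=1; mL=134/89, mR=-45/178; mL+mR=223/178 → advance +1; mR−mL=-313/178 → turn -1·90°
n=2: pose=(1,1,E); sL=90/73, sR=18/13; mL=2484/949, mR=-45/73; mL+mR=1899/949 → advance +1; mR−mL=-3069/949 → turn -1·90°
n=3: pose=(2,1,S); sL=45/34, sR=45/74; mL=1215/629, mR=-45/68; mL+mR=3195/2516 → advance +1; mR−mL=-6525/2516 → turn -1·90°
n=4: pose=(2,0,W); sL=90/173, sR=90/173; mL=180/173, mR=-45/173; mL+mR=135/173 → advance +1; mR−mL=-225/173 → turn -1·90°
n=5: pose=(1,0,N); sL=45/89, sR=1; mL=134/89, mR=-45/178; mL+mR=223/178 → advance +1; mR−mL=-313/178 → turn -1·90°
n=6: pose=(1,1,E); sL=90/73, sR=18/13; mL=2484/949, mR=-45/73; mL+mR=1899/949 → advance +1; mR−mL=-3069/949 → turn -1·90°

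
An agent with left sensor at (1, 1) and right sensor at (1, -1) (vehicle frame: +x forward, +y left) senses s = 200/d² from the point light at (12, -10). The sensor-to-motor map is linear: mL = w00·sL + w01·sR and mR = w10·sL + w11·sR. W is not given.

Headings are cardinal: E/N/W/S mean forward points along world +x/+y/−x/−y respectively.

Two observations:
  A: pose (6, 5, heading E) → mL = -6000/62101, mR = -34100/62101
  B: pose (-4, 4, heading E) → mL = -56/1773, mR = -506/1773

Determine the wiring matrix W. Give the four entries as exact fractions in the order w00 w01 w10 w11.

1/2 -1/2 1/2 -1

obs A: pose=(6,5,E) → sL=200/281, sR=200/221, mL=-6000/62101, mR=-34100/62101
obs B: pose=(-4,4,E) → sL=4/9, sR=100/197, mL=-56/1773, mR=-506/1773
sensor matrix S = [[200/281, 200/221], [4/9, 100/197]]; det S = -4505600/110105073
solve [mL_A; mL_B] = S·[w00; w01] and [mR_A; mR_B] = S·[w10; w11]:
  w00 = 1/2, w01 = -1/2, w10 = 1/2, w11 = -1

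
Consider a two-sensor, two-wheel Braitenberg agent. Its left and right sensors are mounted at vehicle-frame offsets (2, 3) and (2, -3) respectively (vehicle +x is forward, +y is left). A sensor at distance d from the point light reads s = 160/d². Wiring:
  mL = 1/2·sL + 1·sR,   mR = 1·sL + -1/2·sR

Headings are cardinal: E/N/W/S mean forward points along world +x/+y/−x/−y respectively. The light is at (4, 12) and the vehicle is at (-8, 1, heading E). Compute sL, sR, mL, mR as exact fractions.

40/41 20/37 1560/1517 1070/1517

left sensor world pos  = (-6, 4); dL² = 164
right sensor world pos = (-6, -2); dR² = 296
sL = 160/164 = 40/41
sR = 160/296 = 20/37
mL = 1/2·sL + 1·sR = 1560/1517
mR = 1·sL + -1/2·sR = 1070/1517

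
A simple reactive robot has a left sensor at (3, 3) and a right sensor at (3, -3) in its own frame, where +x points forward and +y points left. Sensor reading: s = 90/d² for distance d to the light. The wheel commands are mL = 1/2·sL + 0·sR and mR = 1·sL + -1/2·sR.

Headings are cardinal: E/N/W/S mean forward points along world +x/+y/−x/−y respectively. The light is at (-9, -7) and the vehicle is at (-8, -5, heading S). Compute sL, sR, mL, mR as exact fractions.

left sensor world pos  = (-5, -8); dL² = 17
right sensor world pos = (-11, -8); dR² = 5
sL = 90/17 = 90/17
sR = 90/5 = 18
mL = 1/2·sL + 0·sR = 45/17
mR = 1·sL + -1/2·sR = -63/17

90/17 18 45/17 -63/17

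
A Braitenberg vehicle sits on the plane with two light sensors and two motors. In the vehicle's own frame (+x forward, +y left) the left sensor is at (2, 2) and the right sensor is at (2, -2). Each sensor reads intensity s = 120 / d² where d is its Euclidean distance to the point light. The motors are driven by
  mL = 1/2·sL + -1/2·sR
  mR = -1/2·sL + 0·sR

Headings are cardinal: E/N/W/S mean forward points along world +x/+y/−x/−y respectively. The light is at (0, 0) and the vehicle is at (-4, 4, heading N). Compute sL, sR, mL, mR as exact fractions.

left sensor world pos  = (-6, 6); dL² = 72
right sensor world pos = (-2, 6); dR² = 40
sL = 120/72 = 5/3
sR = 120/40 = 3
mL = 1/2·sL + -1/2·sR = -2/3
mR = -1/2·sL + 0·sR = -5/6

5/3 3 -2/3 -5/6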